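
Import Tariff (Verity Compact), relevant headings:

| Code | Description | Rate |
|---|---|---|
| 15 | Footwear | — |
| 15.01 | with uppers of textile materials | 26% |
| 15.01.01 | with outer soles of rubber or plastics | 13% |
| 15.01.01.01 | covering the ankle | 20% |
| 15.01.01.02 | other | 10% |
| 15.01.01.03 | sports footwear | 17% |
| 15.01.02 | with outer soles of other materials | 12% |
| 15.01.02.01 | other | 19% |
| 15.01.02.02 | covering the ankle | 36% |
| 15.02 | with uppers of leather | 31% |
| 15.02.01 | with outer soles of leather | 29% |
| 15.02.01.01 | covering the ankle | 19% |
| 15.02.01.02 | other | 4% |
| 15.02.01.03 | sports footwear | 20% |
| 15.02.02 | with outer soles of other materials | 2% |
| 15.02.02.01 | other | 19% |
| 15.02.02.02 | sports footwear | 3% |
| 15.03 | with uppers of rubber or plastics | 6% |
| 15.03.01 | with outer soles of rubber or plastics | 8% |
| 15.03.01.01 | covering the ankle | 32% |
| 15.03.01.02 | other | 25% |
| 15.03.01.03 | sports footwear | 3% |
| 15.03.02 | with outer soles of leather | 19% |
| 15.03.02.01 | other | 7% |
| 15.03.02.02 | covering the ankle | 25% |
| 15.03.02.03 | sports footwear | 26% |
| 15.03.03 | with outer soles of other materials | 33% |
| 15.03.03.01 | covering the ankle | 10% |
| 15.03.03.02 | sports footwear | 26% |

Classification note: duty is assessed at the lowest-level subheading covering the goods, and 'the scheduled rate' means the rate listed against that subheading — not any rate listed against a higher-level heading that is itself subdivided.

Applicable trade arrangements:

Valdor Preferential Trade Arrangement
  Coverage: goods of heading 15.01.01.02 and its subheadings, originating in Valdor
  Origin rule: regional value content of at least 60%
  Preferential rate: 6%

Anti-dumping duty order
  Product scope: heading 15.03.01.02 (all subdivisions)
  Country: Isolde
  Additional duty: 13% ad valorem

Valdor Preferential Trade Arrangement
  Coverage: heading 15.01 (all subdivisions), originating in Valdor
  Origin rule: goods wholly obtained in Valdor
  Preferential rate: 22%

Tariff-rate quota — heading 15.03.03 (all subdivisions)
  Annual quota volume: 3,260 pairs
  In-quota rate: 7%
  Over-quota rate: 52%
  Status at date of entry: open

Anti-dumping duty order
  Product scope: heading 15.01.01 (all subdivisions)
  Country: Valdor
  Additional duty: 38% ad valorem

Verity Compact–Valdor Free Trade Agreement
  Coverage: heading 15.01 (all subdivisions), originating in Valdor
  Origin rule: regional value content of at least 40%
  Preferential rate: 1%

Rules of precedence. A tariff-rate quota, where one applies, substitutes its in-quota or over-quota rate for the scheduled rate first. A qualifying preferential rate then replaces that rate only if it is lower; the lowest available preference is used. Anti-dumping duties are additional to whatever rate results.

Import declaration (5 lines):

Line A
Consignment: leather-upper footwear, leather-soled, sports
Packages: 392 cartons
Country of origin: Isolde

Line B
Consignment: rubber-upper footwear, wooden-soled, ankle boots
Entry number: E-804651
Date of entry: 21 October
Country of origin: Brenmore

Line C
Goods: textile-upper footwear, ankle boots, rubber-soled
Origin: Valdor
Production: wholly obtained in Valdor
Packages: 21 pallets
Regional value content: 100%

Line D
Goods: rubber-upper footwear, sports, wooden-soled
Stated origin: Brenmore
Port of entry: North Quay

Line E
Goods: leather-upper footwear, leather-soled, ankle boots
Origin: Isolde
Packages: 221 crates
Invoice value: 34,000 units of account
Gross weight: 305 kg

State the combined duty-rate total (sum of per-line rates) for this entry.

Line A: leather-upper → 15.02; leather-soled → 15.02.01; sports → 15.02.01.03. Scheduled 20%. No special measure applies. → 20%.
Line B: rubber-upper → 15.03; wooden-soled → 15.03.03; ankle boots → 15.03.03.01. Scheduled 10%. quota on 15.03.03 open → in-quota 7%. → 7%.
Line C: textile-upper → 15.01; rubber-soled → 15.01.01; ankle boots → 15.01.01.01. Scheduled 20%. Valdor agreement on 15.01.01.02: 15.01.01.01 not covered; Valdor agreement on 15.01: wholly obtained → 22% available; Valdor agreement on 15.01: RVC ≥ 40% → 1% available; preferential 1%; anti-dumping (Valdor, 15.01.01): +38%; total 1% + 38% = 39%. → 39%.
Line D: rubber-upper → 15.03; wooden-soled → 15.03.03; sports → 15.03.03.02. Scheduled 26%. quota on 15.03.03 open → in-quota 7%. → 7%.
Line E: leather-upper → 15.02; leather-soled → 15.02.01; ankle boots → 15.02.01.01. Scheduled 19%. No special measure applies. → 19%.
Sum: 20% + 7% + 39% + 7% + 19% = 92%.

92%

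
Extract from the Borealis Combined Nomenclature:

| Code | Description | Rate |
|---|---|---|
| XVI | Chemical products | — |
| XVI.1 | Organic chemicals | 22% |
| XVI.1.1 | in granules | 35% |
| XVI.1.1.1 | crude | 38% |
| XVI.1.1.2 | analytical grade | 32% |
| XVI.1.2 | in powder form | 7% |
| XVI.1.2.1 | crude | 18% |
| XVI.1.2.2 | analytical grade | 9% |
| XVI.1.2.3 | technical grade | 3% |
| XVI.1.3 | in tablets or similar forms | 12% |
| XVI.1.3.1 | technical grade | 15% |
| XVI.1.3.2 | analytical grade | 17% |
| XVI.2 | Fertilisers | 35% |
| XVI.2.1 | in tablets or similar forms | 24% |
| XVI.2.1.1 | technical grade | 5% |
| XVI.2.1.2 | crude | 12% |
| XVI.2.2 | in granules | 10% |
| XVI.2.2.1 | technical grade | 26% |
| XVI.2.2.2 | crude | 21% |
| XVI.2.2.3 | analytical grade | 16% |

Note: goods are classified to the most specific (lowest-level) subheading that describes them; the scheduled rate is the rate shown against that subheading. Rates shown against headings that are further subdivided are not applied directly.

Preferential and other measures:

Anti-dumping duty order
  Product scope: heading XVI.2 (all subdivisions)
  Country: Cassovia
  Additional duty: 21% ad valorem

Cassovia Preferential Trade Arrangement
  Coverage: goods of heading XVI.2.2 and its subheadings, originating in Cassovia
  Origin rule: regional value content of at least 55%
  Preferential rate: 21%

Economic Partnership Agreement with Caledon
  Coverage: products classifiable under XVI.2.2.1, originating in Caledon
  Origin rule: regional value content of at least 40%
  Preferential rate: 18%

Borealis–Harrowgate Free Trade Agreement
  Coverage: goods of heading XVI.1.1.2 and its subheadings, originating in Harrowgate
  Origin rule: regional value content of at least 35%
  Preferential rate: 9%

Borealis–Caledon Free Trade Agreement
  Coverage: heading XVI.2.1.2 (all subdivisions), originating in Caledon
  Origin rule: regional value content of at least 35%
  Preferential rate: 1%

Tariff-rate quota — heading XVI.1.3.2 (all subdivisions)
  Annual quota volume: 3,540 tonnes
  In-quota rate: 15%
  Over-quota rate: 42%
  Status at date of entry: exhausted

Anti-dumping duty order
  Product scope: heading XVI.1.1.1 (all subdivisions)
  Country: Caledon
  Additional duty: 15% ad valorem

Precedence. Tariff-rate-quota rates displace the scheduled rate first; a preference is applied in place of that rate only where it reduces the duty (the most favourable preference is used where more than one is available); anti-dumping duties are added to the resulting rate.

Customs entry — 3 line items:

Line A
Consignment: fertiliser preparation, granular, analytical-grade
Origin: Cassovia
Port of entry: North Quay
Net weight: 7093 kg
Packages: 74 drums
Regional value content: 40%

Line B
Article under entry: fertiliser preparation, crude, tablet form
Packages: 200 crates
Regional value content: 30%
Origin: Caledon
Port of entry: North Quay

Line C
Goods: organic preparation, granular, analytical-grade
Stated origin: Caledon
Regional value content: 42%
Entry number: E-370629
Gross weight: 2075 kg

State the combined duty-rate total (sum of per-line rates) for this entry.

Line A: fertiliser → XVI.2; granular → XVI.2.2; analytical-grade → XVI.2.2.3. Scheduled 16%. Cassovia agreement on XVI.2.2: RVC < 55%; anti-dumping (Cassovia, XVI.2): +21%; total 16% + 21% = 37%. → 37%.
Line B: fertiliser → XVI.2; tablet form → XVI.2.1; crude → XVI.2.1.2. Scheduled 12%. Caledon agreement on XVI.2.2.1: XVI.2.1.2 not covered; Caledon agreement on XVI.2.1.2: RVC < 35%. → 12%.
Line C: organic → XVI.1; granular → XVI.1.1; analytical-grade → XVI.1.1.2. Scheduled 32%. Caledon agreement on XVI.2.2.1: XVI.1.1.2 not covered; Caledon agreement on XVI.2.1.2: XVI.1.1.2 not covered. → 32%.
Sum: 37% + 12% + 32% = 81%.

81%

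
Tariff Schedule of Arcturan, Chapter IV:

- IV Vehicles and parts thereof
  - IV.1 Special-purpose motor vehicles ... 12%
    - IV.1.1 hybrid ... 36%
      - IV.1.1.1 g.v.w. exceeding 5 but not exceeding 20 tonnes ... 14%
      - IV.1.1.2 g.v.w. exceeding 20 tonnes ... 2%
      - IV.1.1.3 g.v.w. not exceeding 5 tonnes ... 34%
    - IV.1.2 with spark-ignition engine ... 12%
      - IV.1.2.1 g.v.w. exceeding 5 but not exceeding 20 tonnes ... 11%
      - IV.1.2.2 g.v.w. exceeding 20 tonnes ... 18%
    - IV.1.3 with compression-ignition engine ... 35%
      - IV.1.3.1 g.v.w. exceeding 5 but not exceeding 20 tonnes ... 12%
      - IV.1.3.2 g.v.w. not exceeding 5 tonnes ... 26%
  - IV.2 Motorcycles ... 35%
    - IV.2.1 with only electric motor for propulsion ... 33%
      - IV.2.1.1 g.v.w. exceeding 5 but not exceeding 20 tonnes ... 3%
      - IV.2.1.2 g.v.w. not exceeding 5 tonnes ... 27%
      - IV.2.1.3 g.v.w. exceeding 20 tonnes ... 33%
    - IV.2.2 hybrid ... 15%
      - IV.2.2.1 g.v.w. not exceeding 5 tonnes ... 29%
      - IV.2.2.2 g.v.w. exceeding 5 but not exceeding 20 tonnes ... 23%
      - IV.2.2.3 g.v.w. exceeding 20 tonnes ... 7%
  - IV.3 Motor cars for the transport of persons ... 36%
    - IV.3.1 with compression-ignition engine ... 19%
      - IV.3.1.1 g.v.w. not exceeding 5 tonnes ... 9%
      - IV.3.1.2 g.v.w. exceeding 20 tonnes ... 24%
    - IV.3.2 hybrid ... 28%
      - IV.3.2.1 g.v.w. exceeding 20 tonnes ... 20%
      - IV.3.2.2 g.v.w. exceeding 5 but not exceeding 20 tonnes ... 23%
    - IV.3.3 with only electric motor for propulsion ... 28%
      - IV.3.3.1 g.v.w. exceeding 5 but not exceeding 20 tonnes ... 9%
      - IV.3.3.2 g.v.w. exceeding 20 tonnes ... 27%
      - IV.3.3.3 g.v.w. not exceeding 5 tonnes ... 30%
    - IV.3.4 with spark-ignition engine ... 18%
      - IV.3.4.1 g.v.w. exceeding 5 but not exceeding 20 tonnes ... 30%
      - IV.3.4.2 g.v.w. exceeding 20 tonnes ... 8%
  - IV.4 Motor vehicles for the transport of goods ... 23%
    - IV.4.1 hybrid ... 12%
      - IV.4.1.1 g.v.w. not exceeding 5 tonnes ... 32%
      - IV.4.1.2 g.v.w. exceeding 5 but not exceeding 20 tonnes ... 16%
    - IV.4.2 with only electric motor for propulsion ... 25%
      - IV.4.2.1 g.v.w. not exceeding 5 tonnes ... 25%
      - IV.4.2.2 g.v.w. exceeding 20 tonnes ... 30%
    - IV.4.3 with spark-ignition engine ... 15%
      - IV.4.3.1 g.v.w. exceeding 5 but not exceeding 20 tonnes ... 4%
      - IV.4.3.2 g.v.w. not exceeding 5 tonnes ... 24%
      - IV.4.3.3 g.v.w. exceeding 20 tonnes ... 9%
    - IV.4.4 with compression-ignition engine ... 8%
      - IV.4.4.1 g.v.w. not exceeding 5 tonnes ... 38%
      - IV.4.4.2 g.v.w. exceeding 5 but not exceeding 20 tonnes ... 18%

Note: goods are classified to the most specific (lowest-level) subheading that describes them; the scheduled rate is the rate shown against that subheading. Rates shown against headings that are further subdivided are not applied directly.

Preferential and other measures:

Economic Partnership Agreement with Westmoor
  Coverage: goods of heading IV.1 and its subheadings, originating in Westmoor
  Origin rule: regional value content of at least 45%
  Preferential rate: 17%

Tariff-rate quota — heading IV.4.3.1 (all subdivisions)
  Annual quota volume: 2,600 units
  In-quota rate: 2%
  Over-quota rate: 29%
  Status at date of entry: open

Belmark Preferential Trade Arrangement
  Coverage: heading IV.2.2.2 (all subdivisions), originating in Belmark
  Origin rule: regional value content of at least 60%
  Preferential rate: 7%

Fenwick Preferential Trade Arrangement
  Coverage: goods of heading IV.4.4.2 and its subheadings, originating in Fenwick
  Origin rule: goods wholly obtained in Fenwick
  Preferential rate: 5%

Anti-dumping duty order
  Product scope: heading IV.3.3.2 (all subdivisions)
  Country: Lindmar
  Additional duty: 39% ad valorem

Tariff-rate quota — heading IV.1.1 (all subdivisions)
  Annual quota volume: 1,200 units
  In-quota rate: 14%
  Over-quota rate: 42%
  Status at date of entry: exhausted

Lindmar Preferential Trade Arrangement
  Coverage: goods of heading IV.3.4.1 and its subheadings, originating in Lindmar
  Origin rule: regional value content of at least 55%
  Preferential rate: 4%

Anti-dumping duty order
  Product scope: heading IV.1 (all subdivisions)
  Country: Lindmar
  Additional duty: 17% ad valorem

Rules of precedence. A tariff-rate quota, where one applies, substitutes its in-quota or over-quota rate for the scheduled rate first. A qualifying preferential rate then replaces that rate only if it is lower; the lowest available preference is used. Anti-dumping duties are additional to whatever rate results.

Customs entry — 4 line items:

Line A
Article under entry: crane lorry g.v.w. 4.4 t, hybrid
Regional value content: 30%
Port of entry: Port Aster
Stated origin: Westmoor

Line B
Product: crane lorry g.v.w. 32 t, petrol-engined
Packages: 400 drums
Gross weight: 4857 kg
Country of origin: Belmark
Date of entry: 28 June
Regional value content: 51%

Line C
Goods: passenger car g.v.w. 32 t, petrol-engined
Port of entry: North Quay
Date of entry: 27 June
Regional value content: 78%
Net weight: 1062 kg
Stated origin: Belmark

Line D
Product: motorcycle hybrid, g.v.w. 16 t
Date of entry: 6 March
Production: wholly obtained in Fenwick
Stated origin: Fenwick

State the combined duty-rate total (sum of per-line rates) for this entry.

91%

Line A: crane lorry → IV.1; hybrid → IV.1.1; g.v.w. 4.4 t → IV.1.1.3. Scheduled 34%. quota on IV.1.1 exhausted → over-quota 42%; Westmoor agreement on IV.1: RVC < 45%. → 42%.
Line B: crane lorry → IV.1; petrol-engined → IV.1.2; g.v.w. 32 t → IV.1.2.2. Scheduled 18%. Belmark agreement on IV.2.2.2: IV.1.2.2 not covered. → 18%.
Line C: passenger car → IV.3; petrol-engined → IV.3.4; g.v.w. 32 t → IV.3.4.2. Scheduled 8%. Belmark agreement on IV.2.2.2: IV.3.4.2 not covered. → 8%.
Line D: motorcycle → IV.2; hybrid → IV.2.2; g.v.w. 16 t → IV.2.2.2. Scheduled 23%. Fenwick agreement on IV.4.4.2: IV.2.2.2 not covered. → 23%.
Sum: 42% + 18% + 8% + 23% = 91%.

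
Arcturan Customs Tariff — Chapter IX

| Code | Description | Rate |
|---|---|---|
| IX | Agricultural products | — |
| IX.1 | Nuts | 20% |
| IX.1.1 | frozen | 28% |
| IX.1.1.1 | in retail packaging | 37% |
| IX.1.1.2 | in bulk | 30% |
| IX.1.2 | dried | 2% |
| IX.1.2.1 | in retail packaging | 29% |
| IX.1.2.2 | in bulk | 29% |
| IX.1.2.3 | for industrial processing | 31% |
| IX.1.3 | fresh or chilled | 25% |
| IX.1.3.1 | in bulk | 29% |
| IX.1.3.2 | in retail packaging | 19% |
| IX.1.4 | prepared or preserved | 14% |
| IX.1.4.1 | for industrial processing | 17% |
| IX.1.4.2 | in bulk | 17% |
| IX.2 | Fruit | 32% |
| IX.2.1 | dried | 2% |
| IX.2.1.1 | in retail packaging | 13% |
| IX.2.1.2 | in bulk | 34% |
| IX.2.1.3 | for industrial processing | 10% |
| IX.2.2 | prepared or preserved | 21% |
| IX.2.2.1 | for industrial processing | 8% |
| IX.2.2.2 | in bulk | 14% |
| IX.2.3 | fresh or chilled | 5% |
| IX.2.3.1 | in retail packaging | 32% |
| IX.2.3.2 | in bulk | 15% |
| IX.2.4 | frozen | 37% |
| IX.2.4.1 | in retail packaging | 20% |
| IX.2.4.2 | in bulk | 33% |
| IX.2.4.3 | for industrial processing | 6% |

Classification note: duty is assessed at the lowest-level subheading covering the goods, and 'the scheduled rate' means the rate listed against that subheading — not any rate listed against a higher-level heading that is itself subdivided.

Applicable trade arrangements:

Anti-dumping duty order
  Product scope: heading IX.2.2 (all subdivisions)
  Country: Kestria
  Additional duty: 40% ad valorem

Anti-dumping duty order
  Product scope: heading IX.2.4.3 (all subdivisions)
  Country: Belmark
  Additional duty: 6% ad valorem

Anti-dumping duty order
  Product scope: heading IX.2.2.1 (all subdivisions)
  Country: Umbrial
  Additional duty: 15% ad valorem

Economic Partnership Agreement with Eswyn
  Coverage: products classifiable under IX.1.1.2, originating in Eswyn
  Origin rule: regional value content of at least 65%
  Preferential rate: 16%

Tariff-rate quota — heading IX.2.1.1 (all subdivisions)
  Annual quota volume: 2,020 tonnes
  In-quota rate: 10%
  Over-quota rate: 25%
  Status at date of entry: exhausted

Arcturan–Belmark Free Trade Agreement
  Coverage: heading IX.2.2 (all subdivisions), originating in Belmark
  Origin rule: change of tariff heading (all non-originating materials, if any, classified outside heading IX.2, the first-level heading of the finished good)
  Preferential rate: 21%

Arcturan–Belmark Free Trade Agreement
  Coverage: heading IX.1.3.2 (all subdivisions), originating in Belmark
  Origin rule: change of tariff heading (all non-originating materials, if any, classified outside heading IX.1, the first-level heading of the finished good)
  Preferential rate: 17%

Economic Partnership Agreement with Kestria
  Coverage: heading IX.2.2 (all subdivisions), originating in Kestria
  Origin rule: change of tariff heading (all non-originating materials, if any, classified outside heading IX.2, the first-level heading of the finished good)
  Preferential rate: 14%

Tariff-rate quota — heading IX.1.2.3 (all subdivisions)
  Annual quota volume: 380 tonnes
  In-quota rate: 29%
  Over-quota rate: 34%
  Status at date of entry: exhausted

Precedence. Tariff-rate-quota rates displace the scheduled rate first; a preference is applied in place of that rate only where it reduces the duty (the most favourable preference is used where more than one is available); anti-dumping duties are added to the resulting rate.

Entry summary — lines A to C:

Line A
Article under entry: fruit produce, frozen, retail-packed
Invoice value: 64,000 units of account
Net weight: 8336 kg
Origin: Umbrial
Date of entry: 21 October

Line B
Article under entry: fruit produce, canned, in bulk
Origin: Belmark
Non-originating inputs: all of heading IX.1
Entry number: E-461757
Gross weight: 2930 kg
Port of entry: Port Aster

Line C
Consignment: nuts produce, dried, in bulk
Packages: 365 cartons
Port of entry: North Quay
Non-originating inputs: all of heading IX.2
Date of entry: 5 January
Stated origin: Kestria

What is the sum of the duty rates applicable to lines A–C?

Line A: fruit → IX.2; frozen → IX.2.4; retail-packed → IX.2.4.1. Scheduled 20%. No special measure applies. → 20%.
Line B: fruit → IX.2; canned → IX.2.2; in bulk → IX.2.2.2. Scheduled 14%. Belmark agreement on IX.2.2: CTH met → 21% available; Belmark agreement on IX.1.3.2: IX.2.2.2 not covered; preference 21% not lower than 14% → no reduction. → 14%.
Line C: nuts → IX.1; dried → IX.1.2; in bulk → IX.1.2.2. Scheduled 29%. Kestria agreement on IX.2.2: IX.1.2.2 not covered. → 29%.
Sum: 20% + 14% + 29% = 63%.

63%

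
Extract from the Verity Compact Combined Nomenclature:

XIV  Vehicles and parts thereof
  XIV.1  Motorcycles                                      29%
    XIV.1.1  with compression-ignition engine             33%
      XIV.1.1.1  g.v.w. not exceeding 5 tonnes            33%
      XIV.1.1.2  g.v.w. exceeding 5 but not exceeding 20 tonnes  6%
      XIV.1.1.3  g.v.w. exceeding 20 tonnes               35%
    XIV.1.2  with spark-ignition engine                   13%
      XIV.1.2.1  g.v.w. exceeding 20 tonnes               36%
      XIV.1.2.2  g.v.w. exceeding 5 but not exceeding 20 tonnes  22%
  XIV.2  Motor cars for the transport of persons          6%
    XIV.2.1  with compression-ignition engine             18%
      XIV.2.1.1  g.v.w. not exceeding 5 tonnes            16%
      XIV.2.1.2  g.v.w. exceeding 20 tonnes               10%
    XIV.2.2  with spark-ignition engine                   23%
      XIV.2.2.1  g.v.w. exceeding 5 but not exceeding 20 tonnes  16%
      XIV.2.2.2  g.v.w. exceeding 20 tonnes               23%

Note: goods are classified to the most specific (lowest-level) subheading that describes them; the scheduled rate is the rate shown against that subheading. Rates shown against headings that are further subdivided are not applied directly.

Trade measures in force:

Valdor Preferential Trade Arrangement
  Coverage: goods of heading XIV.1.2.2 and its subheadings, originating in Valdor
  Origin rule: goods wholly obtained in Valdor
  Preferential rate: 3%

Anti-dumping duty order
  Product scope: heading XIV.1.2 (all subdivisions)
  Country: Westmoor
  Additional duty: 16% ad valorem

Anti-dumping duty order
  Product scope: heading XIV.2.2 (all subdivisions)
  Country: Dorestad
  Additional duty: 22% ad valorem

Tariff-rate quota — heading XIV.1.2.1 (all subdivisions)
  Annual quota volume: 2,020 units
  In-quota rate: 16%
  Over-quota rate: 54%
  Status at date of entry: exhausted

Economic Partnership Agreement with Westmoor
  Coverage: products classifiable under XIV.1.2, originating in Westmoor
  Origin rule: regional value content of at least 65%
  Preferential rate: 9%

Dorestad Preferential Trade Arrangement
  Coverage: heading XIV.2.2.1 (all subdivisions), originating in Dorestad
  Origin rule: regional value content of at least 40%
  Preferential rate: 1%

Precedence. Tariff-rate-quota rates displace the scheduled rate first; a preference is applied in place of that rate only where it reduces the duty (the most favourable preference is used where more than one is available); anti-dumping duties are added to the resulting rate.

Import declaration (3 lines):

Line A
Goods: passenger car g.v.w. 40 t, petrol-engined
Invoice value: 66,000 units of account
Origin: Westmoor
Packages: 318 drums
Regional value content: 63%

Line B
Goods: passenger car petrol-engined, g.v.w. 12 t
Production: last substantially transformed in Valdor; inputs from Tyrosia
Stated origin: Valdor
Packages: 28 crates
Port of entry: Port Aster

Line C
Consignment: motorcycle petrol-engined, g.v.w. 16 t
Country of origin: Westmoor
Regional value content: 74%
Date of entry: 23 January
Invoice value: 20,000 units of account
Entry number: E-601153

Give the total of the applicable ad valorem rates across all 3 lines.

Line A: passenger car → XIV.2; petrol-engined → XIV.2.2; g.v.w. 40 t → XIV.2.2.2. Scheduled 23%. Westmoor agreement on XIV.1.2: XIV.2.2.2 not covered. → 23%.
Line B: passenger car → XIV.2; petrol-engined → XIV.2.2; g.v.w. 12 t → XIV.2.2.1. Scheduled 16%. Valdor agreement on XIV.1.2.2: XIV.2.2.1 not covered. → 16%.
Line C: motorcycle → XIV.1; petrol-engined → XIV.1.2; g.v.w. 16 t → XIV.1.2.2. Scheduled 22%. Westmoor agreement on XIV.1.2: RVC ≥ 65% → 9% available; preferential 9%; anti-dumping (Westmoor, XIV.1.2): +16%; total 9% + 16% = 25%. → 25%.
Sum: 23% + 16% + 25% = 64%.

64%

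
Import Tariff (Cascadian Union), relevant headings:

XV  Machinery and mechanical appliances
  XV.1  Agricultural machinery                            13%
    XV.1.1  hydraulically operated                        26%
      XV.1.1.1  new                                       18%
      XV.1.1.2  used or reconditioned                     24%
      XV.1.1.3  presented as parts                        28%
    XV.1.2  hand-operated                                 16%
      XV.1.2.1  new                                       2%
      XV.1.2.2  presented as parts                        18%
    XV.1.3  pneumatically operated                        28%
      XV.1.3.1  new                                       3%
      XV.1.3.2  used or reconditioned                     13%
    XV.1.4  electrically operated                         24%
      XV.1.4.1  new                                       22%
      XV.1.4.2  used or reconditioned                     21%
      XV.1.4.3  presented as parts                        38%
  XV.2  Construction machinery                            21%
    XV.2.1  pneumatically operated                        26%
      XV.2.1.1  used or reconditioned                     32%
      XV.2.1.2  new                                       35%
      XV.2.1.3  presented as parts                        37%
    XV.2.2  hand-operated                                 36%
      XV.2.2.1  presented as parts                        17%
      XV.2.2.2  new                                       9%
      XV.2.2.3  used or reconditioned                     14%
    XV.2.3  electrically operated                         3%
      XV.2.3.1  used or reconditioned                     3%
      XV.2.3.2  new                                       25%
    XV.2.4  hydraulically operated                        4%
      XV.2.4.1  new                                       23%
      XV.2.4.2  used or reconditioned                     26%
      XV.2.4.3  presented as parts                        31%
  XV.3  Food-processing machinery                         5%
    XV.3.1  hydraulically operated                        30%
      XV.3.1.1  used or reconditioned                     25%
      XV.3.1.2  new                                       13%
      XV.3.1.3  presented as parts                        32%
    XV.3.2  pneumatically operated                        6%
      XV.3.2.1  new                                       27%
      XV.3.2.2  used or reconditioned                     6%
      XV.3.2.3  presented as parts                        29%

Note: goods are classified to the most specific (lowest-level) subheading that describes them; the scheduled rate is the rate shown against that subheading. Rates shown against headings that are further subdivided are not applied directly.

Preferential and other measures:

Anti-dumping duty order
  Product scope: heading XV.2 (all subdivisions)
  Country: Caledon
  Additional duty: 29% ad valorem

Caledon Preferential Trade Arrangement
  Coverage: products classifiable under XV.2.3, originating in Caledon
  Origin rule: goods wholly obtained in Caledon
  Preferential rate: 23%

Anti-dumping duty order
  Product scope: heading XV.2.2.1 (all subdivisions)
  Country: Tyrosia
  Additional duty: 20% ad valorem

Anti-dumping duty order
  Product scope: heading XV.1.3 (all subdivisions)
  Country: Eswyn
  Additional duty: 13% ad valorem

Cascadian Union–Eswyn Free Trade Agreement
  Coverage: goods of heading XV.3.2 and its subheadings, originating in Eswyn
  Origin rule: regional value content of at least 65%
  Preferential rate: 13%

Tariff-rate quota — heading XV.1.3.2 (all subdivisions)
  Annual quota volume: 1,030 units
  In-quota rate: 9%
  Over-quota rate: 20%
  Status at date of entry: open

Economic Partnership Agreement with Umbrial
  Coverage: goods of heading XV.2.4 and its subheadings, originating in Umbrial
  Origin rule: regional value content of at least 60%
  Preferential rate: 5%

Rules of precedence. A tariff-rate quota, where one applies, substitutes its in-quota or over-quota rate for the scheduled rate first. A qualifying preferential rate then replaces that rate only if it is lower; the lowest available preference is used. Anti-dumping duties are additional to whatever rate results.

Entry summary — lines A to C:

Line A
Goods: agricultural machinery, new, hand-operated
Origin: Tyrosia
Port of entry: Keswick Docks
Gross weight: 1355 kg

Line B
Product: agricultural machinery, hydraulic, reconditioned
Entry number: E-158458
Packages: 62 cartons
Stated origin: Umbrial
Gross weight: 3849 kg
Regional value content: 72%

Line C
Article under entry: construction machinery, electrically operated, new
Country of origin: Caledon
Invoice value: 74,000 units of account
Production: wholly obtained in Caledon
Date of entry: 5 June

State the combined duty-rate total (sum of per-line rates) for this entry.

Line A: agricultural → XV.1; hand-operated → XV.1.2; new → XV.1.2.1. Scheduled 2%. No special measure applies. → 2%.
Line B: agricultural → XV.1; hydraulic → XV.1.1; reconditioned → XV.1.1.2. Scheduled 24%. Umbrial agreement on XV.2.4: XV.1.1.2 not covered. → 24%.
Line C: construction → XV.2; electrically operated → XV.2.3; new → XV.2.3.2. Scheduled 25%. Caledon agreement on XV.2.3: wholly obtained → 23% available; preferential 23%; anti-dumping (Caledon, XV.2): +29%; total 23% + 29% = 52%. → 52%.
Sum: 2% + 24% + 52% = 78%.

78%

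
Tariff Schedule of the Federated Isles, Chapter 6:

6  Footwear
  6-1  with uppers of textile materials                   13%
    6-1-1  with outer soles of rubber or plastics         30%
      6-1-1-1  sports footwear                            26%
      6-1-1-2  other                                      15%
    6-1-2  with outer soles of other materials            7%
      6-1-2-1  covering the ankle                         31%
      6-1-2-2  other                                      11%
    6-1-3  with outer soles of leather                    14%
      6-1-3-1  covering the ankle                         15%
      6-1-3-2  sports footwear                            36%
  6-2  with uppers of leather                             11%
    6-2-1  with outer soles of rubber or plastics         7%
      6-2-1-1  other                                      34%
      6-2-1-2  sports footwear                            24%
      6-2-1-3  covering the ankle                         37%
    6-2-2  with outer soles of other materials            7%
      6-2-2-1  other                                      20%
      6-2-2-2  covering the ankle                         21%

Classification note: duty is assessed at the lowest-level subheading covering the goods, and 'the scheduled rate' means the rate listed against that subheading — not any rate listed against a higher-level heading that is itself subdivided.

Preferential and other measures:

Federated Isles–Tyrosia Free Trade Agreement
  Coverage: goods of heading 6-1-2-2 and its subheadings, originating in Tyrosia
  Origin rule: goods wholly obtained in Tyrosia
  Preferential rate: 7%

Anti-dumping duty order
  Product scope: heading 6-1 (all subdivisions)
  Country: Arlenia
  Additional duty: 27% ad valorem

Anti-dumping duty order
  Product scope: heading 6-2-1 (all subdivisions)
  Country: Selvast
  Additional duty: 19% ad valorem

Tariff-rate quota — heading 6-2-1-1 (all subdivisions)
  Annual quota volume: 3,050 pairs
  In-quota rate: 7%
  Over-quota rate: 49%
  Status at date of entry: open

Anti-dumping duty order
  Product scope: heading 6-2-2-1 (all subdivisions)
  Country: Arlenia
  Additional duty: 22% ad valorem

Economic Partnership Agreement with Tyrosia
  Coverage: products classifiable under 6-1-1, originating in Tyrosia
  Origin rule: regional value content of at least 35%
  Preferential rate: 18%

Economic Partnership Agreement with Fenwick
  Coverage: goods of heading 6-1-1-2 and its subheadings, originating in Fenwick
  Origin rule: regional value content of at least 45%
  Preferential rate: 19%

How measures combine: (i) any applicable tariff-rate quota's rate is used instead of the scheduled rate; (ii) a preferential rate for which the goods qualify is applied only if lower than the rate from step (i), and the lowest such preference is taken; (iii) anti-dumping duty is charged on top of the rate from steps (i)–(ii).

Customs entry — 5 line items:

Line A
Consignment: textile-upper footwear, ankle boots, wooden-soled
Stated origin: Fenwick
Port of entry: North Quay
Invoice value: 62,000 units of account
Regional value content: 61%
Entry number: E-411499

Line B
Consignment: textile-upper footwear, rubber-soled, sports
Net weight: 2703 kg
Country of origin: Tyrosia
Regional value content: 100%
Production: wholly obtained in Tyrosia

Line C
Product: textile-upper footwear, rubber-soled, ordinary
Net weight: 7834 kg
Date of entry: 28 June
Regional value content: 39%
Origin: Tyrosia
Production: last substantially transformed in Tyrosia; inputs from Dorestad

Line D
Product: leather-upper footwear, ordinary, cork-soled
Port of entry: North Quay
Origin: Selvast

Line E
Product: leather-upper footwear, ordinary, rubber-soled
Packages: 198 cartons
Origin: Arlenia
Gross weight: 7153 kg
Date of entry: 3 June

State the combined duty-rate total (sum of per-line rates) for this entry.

Line A: textile-upper → 6-1; wooden-soled → 6-1-2; ankle boots → 6-1-2-1. Scheduled 31%. Fenwick agreement on 6-1-1-2: 6-1-2-1 not covered. → 31%.
Line B: textile-upper → 6-1; rubber-soled → 6-1-1; sports → 6-1-1-1. Scheduled 26%. Tyrosia agreement on 6-1-2-2: 6-1-1-1 not covered; Tyrosia agreement on 6-1-1: RVC ≥ 35% → 18% available; preferential 18%. → 18%.
Line C: textile-upper → 6-1; rubber-soled → 6-1-1; ordinary → 6-1-1-2. Scheduled 15%. Tyrosia agreement on 6-1-2-2: 6-1-1-2 not covered; Tyrosia agreement on 6-1-1: RVC ≥ 35% → 18% available; preference 18% not lower than 15% → no reduction. → 15%.
Line D: leather-upper → 6-2; cork-soled → 6-2-2; ordinary → 6-2-2-1. Scheduled 20%. No special measure applies. → 20%.
Line E: leather-upper → 6-2; rubber-soled → 6-2-1; ordinary → 6-2-1-1. Scheduled 34%. quota on 6-2-1-1 open → in-quota 7%. → 7%.
Sum: 31% + 18% + 15% + 20% + 7% = 91%.

91%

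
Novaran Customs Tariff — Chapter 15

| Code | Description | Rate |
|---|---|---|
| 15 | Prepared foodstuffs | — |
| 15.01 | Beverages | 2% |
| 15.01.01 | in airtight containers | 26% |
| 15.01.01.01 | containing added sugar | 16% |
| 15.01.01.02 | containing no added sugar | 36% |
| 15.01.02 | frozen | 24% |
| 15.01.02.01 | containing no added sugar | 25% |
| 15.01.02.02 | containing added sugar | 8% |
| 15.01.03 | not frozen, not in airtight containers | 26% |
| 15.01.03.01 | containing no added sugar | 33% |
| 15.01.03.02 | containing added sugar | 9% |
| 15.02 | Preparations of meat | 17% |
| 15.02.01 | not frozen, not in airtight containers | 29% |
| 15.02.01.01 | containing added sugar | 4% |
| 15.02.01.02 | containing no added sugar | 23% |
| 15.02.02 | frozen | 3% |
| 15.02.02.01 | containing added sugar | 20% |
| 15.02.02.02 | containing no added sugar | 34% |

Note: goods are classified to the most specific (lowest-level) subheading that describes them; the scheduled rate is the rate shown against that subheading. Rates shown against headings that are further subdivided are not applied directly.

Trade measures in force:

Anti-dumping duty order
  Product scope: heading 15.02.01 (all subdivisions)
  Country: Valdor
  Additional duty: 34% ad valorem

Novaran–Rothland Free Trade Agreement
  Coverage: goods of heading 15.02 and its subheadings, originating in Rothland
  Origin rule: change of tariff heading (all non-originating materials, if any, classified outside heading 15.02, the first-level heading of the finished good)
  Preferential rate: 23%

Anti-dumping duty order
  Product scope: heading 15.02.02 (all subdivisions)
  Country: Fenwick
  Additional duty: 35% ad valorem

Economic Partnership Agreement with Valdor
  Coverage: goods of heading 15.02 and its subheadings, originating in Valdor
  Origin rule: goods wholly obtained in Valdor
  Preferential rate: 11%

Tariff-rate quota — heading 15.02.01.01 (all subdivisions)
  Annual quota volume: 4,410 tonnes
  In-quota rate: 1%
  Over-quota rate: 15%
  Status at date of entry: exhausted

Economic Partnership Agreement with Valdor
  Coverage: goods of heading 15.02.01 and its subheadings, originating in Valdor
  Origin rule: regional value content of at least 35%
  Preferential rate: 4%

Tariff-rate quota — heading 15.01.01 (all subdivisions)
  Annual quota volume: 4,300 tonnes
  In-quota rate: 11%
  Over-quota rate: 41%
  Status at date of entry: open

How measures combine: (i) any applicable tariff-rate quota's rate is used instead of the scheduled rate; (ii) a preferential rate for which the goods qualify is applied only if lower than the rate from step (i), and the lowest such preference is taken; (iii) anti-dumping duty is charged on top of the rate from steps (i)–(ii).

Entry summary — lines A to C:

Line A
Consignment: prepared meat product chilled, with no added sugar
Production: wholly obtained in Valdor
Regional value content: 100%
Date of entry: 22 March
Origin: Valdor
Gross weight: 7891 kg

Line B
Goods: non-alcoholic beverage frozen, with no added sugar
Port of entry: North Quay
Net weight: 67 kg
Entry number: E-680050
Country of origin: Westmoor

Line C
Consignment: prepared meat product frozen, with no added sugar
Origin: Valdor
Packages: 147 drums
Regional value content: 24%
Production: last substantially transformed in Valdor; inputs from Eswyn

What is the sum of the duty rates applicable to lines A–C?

Line A: prepared meat product → 15.02; chilled → 15.02.01; with no added sugar → 15.02.01.02. Scheduled 23%. Valdor agreement on 15.02: wholly obtained → 11% available; Valdor agreement on 15.02.01: RVC ≥ 35% → 4% available; preferential 4%; anti-dumping (Valdor, 15.02.01): +34%; total 4% + 34% = 38%. → 38%.
Line B: non-alcoholic beverage → 15.01; frozen → 15.01.02; with no added sugar → 15.01.02.01. Scheduled 25%. No special measure applies. → 25%.
Line C: prepared meat product → 15.02; frozen → 15.02.02; with no added sugar → 15.02.02.02. Scheduled 34%. Valdor agreement on 15.02: not wholly obtained; Valdor agreement on 15.02.01: 15.02.02.02 not covered. → 34%.
Sum: 38% + 25% + 34% = 97%.

97%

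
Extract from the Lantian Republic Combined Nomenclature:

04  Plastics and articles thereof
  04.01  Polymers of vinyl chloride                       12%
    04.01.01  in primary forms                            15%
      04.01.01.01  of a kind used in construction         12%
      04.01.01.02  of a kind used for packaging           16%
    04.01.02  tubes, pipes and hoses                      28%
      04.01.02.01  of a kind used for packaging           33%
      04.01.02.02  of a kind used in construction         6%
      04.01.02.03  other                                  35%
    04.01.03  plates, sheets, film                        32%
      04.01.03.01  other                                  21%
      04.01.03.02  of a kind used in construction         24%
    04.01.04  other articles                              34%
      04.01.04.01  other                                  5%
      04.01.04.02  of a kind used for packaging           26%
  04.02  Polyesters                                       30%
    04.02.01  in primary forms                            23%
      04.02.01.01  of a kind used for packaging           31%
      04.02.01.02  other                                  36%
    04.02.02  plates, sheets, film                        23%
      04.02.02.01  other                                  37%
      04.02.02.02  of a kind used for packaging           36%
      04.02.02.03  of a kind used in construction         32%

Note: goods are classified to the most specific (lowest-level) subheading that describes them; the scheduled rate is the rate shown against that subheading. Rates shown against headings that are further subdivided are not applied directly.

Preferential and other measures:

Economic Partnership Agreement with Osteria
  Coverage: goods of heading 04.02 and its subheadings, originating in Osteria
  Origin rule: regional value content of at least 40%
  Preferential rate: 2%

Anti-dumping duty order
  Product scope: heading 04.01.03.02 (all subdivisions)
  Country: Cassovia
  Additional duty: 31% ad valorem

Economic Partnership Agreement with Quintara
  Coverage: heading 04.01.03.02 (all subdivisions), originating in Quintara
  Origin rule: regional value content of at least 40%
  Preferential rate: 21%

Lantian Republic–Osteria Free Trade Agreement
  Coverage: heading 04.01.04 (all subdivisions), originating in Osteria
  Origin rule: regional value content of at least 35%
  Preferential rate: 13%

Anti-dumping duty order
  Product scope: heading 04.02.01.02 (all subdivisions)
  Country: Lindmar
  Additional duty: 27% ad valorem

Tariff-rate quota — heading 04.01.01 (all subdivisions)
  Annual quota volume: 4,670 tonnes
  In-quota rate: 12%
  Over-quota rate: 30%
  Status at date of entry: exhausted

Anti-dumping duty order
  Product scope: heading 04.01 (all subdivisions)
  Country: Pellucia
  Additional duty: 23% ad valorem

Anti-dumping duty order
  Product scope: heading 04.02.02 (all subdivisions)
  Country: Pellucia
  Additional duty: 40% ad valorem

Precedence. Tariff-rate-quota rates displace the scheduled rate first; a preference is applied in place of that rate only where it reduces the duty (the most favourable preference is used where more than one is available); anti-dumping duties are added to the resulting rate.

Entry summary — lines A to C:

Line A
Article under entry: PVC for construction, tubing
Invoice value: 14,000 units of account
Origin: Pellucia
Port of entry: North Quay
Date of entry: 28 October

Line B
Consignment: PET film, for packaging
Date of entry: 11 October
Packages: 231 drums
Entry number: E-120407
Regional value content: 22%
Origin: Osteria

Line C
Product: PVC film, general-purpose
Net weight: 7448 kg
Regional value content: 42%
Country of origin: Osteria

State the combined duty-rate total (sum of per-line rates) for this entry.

86%

Line A: PVC → 04.01; tubing → 04.01.02; for construction → 04.01.02.02. Scheduled 6%. anti-dumping (Pellucia, 04.01): +23%; total 6% + 23% = 29%. → 29%.
Line B: PET → 04.02; film → 04.02.02; for packaging → 04.02.02.02. Scheduled 36%. Osteria agreement on 04.02: RVC < 40%; Osteria agreement on 04.01.04: 04.02.02.02 not covered. → 36%.
Line C: PVC → 04.01; film → 04.01.03; general-purpose → 04.01.03.01. Scheduled 21%. Osteria agreement on 04.02: 04.01.03.01 not covered; Osteria agreement on 04.01.04: 04.01.03.01 not covered. → 21%.
Sum: 29% + 36% + 21% = 86%.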